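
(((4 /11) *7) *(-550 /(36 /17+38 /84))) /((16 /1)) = -34.05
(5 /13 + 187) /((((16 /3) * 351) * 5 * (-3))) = -203 /30420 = -0.01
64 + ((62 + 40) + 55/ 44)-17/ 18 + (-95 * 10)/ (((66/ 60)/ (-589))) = 508848.12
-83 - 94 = -177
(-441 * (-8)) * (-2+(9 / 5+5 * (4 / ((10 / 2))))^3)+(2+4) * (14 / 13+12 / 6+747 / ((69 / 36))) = 25551644208 / 37375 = 683656.03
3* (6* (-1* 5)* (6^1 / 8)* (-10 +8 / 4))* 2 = 1080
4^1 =4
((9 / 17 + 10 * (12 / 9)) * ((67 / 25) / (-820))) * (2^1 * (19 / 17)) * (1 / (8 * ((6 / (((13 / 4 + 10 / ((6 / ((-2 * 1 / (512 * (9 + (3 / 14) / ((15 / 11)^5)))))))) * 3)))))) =-705812137187353 / 34317613512192000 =-0.02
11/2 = 5.50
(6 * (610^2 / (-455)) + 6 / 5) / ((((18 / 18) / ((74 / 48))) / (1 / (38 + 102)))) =-13764333 / 254800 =-54.02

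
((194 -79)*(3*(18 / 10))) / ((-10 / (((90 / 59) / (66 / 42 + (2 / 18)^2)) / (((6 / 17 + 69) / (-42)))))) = 125702199 / 3470321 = 36.22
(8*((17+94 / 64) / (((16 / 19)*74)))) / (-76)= -591 / 18944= -0.03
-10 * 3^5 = -2430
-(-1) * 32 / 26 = 16 / 13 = 1.23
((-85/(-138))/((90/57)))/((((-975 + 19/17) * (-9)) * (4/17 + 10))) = 93347/21467304288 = 0.00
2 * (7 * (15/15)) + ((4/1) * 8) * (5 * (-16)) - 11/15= -38201/15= -2546.73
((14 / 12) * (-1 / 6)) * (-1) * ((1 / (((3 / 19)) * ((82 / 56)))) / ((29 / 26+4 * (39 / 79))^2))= 3927810796 / 44594840763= 0.09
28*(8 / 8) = 28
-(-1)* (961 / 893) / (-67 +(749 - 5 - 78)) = 961 / 534907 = 0.00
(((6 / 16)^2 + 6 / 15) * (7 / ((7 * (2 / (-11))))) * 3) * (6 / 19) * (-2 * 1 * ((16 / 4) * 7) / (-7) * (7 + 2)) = -154143 / 760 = -202.82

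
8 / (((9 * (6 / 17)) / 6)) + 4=172 / 9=19.11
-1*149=-149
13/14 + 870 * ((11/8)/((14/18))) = 43091/28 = 1538.96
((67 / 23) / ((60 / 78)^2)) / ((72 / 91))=1030393 / 165600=6.22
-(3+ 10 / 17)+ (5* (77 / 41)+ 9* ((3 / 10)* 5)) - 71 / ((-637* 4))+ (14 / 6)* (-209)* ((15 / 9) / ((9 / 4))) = -49183823155 / 143852436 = -341.90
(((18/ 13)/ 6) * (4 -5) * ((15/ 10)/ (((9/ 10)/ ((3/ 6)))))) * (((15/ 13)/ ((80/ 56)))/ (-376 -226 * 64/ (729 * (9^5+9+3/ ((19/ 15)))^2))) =16295270867307/ 39446350171726496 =0.00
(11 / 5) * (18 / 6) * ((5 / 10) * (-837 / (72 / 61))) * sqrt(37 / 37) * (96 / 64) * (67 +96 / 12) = -8424405 / 32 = -263262.66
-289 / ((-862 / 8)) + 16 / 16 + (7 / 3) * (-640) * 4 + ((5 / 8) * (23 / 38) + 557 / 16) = -1166335111 / 196536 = -5934.46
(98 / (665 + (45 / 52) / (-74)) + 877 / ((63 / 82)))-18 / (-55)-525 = 9041878457 / 14655375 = 616.97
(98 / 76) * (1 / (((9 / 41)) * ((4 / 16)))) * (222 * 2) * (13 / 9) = 7730632 / 513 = 15069.46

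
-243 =-243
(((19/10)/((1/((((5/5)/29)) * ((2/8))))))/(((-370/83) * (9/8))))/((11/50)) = -1577/106227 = -0.01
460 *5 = 2300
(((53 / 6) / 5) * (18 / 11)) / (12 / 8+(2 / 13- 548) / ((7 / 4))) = -9646 / 1039555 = -0.01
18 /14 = 9 /7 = 1.29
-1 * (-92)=92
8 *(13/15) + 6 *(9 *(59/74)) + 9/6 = 57151/1110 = 51.49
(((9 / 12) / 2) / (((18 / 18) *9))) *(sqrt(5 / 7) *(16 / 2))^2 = 40 / 21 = 1.90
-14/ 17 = -0.82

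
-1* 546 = -546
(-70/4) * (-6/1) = 105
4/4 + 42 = 43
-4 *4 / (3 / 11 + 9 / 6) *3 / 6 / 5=-176 / 195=-0.90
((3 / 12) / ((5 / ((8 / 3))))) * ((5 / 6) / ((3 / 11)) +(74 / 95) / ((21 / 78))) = 71207 / 89775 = 0.79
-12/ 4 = -3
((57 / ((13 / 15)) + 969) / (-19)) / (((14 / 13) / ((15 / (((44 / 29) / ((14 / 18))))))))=-8555 / 22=-388.86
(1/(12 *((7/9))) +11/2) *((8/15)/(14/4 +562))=628/118755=0.01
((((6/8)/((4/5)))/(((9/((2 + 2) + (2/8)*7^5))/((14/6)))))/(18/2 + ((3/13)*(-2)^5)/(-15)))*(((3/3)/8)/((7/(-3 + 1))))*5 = -27337375/1421568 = -19.23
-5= -5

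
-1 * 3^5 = -243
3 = 3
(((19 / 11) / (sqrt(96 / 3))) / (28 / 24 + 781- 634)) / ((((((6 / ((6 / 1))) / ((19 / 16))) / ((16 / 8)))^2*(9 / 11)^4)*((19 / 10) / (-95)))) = -228233225*sqrt(2) / 248863104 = -1.30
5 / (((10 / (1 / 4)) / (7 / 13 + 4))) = 0.57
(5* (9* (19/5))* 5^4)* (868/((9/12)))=123690000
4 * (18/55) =72/55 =1.31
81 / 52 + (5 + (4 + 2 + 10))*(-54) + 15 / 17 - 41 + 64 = -979967 / 884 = -1108.56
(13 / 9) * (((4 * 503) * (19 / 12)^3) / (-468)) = -3450077 / 139968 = -24.65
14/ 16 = 7/ 8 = 0.88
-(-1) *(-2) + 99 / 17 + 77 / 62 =5339 / 1054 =5.07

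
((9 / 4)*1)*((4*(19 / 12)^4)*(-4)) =-130321 / 576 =-226.25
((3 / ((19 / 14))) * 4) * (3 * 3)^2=13608 / 19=716.21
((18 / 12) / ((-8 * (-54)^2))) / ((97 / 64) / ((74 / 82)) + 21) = -37 / 13050315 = -0.00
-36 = -36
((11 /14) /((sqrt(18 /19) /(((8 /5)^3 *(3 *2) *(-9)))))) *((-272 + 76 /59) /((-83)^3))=-404794368 *sqrt(38) /29518503875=-0.08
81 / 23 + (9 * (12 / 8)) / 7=1755 / 322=5.45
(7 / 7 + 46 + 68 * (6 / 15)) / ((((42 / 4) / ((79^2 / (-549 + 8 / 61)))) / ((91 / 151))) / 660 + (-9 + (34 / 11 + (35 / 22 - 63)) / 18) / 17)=-24721532107272 / 240657018653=-102.73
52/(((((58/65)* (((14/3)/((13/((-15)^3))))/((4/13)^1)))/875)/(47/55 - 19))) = 674648/2871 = 234.99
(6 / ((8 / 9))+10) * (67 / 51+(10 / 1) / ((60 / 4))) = 6767 / 204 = 33.17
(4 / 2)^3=8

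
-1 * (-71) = 71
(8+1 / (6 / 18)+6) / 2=17 / 2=8.50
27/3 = 9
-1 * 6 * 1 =-6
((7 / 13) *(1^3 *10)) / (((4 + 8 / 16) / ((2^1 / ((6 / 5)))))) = 700 / 351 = 1.99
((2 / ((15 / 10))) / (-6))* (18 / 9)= -4 / 9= -0.44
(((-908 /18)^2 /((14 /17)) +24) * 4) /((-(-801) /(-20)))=-141247520 /454167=-311.00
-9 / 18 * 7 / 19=-7 / 38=-0.18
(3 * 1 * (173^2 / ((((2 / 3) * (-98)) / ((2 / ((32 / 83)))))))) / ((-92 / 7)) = 22356963 / 41216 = 542.43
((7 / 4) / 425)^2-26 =-75139951 / 2890000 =-26.00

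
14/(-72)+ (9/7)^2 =2573/1764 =1.46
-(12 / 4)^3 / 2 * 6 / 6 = -27 / 2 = -13.50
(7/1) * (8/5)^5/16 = 4.59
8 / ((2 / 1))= 4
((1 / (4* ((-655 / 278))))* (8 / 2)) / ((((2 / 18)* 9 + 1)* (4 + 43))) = -139 / 30785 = -0.00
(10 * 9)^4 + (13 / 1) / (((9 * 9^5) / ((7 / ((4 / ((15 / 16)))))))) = 743847338880455 / 11337408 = 65610000.00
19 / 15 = 1.27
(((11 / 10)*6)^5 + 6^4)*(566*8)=195543459504 / 3125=62573907.04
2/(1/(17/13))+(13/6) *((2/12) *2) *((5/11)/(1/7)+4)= 20083/2574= 7.80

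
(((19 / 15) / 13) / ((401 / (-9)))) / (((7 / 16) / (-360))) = 1.80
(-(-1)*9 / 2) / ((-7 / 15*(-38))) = 135 / 532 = 0.25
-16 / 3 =-5.33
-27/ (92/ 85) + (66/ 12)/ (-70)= -40289/ 1610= -25.02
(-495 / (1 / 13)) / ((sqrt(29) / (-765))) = 914136.37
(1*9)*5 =45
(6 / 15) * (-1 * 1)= -2 / 5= -0.40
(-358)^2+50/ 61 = 128164.82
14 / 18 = 7 / 9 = 0.78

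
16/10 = 8/5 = 1.60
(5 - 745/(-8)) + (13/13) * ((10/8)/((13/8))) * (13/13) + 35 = 13925/104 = 133.89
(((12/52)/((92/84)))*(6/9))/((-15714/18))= -14/87009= -0.00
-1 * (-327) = 327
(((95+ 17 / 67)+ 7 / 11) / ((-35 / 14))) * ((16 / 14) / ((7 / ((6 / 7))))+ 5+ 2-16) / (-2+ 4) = 214769169 / 1263955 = 169.92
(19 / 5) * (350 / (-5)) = -266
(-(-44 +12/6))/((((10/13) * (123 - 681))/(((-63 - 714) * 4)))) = 47138/155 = 304.12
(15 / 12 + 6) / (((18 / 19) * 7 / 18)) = 551 / 28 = 19.68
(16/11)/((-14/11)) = -8/7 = -1.14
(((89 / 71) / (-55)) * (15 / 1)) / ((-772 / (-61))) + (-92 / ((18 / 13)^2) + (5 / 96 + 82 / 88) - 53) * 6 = -39073218817 / 65116656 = -600.05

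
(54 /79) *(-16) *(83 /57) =-23904 /1501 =-15.93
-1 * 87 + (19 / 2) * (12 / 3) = -49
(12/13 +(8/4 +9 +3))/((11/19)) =3686/143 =25.78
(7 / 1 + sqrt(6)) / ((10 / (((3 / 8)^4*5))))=81*sqrt(6) / 8192 + 567 / 8192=0.09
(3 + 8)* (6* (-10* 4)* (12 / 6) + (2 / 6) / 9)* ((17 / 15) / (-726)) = 8.24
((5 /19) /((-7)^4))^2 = 25 /2081093161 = 0.00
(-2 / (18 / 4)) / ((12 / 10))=-10 / 27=-0.37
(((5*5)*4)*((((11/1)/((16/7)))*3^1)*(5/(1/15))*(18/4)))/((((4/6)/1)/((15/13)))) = 175415625/208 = 843344.35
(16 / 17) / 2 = 8 / 17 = 0.47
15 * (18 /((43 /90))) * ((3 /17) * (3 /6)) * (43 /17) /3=42.04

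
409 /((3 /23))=9407 /3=3135.67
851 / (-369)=-851 / 369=-2.31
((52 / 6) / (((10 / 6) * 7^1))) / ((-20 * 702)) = -1 / 18900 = -0.00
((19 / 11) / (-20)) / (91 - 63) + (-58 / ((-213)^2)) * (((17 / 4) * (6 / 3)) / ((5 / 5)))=-0.01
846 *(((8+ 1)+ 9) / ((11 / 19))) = 289332 / 11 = 26302.91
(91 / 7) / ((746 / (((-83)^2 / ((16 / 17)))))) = 1522469 / 11936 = 127.55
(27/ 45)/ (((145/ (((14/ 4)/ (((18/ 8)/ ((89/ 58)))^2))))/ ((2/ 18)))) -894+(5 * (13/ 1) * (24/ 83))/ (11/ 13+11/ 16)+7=-118329238271203/ 135272978775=-874.74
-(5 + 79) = -84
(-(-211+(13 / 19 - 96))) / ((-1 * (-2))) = 2910 / 19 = 153.16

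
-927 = -927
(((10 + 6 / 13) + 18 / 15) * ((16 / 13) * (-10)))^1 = -24256 / 169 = -143.53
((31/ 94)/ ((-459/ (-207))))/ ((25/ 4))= 1426/ 59925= 0.02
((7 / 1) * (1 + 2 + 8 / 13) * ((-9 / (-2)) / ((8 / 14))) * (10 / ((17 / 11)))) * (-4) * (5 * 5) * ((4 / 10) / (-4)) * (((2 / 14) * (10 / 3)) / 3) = 452375 / 221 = 2046.95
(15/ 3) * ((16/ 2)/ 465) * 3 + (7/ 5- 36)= -5323/ 155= -34.34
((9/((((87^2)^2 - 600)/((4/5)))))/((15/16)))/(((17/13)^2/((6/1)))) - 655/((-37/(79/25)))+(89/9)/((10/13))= 6321601062864301/91888949785950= 68.80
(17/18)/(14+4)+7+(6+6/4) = 4715/324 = 14.55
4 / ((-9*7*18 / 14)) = -4 / 81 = -0.05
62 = 62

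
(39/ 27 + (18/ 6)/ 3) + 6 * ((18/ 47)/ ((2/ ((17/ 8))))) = 8267/ 1692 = 4.89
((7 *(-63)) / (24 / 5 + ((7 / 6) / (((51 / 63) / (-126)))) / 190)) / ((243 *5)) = -31654 / 335259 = -0.09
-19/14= -1.36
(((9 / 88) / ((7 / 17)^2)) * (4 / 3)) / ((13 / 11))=867 / 1274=0.68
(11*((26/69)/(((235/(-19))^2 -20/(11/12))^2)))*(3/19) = 237362554/6239189236175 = 0.00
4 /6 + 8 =26 /3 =8.67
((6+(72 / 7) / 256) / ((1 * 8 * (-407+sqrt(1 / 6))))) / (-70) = 1353 * sqrt(6) / 124673937920+1652013 / 62336968960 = 0.00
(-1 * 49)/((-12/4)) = 16.33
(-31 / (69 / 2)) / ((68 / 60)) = -310 / 391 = -0.79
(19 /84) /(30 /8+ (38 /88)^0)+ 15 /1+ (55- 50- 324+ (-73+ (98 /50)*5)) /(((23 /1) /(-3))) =156733 /2415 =64.90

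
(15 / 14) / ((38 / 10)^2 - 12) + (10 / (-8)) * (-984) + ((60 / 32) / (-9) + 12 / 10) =63098513 / 51240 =1231.43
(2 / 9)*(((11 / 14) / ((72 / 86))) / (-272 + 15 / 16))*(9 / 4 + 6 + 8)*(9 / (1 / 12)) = -122980 / 91077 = -1.35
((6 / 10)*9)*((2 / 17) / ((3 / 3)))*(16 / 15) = 288 / 425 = 0.68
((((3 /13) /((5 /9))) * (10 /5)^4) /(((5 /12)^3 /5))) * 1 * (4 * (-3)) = -8957952 /1625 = -5512.59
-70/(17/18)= -1260/17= -74.12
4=4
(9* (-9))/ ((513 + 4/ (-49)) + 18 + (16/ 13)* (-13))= -3969/ 25231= -0.16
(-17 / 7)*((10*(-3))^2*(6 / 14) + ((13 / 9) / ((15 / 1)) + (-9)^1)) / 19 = -48.16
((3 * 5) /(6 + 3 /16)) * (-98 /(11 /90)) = -235200 /121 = -1943.80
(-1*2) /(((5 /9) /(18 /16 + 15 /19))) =-2619 /380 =-6.89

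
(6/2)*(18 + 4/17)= 930/17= 54.71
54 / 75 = 18 / 25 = 0.72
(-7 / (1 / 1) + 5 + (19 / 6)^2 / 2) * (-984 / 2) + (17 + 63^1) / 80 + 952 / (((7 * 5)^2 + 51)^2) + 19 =-446577970 / 305283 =-1462.83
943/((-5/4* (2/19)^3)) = -6468037/10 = -646803.70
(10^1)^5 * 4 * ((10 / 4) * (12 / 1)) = 12000000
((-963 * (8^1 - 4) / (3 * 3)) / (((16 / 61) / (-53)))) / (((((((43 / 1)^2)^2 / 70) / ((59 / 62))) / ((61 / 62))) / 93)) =130725595245 / 847862648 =154.18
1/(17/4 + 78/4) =0.04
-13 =-13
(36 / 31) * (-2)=-72 / 31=-2.32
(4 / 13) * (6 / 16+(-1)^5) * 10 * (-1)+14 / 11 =457 / 143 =3.20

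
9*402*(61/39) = 73566/13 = 5658.92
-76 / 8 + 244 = 469 / 2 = 234.50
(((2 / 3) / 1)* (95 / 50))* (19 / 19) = 19 / 15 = 1.27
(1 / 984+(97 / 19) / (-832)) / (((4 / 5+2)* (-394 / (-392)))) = -348425 / 191521824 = -0.00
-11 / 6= -1.83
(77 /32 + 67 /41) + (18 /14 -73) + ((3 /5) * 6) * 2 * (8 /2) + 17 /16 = -1736299 /45920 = -37.81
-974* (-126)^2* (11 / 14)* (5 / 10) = -6074838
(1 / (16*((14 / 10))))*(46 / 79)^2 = 2645 / 174748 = 0.02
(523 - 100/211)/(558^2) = 36751/21899268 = 0.00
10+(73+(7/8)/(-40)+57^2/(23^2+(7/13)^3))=8288381607/93004480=89.12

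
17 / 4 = 4.25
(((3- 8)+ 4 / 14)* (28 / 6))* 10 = -220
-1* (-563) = 563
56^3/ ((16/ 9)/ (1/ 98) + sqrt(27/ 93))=76827082752/ 76216615-42674688 * sqrt(31)/ 76216615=1004.89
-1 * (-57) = 57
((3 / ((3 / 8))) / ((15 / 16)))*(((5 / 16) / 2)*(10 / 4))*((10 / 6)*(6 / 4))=25 / 3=8.33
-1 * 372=-372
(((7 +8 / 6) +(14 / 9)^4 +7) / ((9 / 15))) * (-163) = -113299670 / 19683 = -5756.22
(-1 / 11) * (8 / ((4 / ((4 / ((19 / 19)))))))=-8 / 11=-0.73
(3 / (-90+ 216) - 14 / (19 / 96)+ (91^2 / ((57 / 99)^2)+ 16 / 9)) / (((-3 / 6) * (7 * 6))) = -1133133545 / 955206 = -1186.27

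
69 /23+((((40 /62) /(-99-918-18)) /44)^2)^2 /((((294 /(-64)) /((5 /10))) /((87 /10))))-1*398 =-2402492705833642725771007 /6082260014768715761445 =-395.00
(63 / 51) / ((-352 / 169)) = -0.59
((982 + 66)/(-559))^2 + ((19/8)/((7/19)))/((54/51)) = 3024786329/314980848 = 9.60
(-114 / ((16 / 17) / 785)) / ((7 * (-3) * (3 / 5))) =1267775 / 168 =7546.28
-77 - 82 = -159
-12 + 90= 78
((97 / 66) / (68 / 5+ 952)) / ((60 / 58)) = 2813 / 1911888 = 0.00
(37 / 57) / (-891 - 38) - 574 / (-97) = 30391433 / 5136441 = 5.92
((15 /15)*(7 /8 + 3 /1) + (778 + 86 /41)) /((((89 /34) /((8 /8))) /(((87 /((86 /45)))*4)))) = 17114152365 /313814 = 54535.97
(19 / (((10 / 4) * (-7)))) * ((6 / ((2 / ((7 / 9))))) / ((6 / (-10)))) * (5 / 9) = 2.35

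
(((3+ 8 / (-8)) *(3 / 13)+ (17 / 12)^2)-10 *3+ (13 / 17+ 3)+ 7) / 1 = -533587 / 31824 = -16.77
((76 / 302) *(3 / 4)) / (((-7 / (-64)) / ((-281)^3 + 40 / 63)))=-849890698144 / 22197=-38288538.91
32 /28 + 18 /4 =79 /14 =5.64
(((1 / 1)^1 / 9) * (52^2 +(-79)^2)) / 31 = 8945 / 279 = 32.06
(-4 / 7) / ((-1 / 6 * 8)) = 3 / 7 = 0.43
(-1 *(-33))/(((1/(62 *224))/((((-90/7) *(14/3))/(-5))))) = 5499648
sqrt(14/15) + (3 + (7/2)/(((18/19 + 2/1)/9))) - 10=sqrt(210)/15 + 59/16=4.65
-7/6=-1.17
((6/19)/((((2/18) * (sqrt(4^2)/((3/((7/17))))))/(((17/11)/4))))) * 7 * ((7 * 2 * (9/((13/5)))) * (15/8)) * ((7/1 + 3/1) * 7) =3871263375/43472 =89051.88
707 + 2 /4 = 707.50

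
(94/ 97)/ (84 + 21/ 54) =1692/ 147343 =0.01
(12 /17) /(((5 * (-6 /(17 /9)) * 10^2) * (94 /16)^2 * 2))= -16 /2485125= -0.00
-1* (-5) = 5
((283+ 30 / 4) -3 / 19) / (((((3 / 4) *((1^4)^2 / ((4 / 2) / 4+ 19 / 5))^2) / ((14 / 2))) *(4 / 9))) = 428400357 / 3800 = 112736.94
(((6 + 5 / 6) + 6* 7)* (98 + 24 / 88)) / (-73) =-316733 / 4818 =-65.74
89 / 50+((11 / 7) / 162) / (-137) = 3456578 / 1941975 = 1.78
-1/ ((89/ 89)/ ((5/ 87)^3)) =-125/ 658503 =-0.00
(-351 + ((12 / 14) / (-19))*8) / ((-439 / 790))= 36917490 / 58387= 632.29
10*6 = 60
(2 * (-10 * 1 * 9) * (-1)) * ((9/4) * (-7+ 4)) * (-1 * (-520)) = -631800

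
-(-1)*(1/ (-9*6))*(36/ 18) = -1/ 27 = -0.04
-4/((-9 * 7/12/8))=128/21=6.10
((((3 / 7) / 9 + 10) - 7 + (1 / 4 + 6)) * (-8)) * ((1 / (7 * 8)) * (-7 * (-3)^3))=-7029 / 28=-251.04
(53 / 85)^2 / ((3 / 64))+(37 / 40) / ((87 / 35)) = 8.67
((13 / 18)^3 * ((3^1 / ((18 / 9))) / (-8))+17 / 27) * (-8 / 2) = -17387 / 7776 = -2.24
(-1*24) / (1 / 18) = -432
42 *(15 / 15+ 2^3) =378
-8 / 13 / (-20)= 2 / 65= 0.03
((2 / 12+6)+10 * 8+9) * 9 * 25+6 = 42837 / 2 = 21418.50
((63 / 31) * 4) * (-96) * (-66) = 1596672 / 31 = 51505.55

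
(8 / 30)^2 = 16 / 225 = 0.07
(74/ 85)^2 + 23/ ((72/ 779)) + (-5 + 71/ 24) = 64391261/ 260100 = 247.56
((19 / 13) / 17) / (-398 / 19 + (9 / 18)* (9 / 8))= -5776 / 1369537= -0.00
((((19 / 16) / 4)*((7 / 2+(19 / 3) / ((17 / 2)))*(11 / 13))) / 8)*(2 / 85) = 90497 / 28853760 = 0.00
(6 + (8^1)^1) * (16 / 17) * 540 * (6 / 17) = 725760 / 289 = 2511.28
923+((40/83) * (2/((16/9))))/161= 923.00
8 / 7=1.14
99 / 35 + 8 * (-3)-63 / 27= -2468 / 105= -23.50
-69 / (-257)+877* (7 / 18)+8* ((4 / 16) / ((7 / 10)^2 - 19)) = 341.22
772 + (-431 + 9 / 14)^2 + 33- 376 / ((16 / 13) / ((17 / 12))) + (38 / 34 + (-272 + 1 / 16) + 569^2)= 20354641241 / 39984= 509069.66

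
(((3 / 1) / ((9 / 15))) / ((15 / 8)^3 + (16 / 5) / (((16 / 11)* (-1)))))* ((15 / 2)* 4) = 384000 / 11243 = 34.15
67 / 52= 1.29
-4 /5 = -0.80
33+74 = 107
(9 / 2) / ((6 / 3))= 9 / 4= 2.25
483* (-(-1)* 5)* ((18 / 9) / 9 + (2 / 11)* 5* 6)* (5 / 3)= 22848.99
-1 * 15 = -15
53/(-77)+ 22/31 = 51/2387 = 0.02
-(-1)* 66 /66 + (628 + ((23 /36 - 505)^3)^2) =35831464704803633324076793 /2176782336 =16460747642158206.73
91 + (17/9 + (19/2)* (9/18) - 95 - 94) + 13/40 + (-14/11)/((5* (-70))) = -1802443/19800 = -91.03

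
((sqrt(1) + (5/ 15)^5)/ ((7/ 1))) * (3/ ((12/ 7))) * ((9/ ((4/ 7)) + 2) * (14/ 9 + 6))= 73627/ 2187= 33.67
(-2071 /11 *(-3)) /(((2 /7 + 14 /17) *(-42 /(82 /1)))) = -994.14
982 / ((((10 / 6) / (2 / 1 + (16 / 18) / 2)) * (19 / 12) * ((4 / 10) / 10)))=432080 / 19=22741.05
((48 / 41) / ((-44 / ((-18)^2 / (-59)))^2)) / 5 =314928 / 86346205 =0.00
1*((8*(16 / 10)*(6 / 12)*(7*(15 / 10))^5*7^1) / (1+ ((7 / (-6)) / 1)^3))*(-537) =3316061302344 / 635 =5222143783.22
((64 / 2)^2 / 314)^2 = 262144 / 24649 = 10.64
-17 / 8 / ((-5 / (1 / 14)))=17 / 560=0.03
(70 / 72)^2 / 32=1225 / 41472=0.03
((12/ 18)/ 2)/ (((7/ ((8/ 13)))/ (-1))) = -8/ 273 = -0.03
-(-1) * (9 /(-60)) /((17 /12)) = -9 /85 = -0.11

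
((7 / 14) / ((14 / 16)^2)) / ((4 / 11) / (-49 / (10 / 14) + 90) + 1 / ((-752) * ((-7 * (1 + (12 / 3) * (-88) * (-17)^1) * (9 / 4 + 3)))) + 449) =127136338560 / 87413513800957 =0.00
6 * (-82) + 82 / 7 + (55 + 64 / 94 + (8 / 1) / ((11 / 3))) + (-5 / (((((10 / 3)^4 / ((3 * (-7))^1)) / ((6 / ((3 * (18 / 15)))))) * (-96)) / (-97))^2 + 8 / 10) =-1251195774839291 / 2964684800000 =-422.03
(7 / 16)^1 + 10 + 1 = 183 / 16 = 11.44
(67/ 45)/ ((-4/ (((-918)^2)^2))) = -1321730849772/ 5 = -264346169954.40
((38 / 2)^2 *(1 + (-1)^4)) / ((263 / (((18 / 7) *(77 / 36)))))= 3971 / 263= 15.10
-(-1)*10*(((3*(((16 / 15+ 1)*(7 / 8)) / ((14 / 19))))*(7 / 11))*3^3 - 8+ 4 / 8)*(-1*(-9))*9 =8482401 / 88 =96390.92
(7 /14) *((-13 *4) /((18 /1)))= -13 /9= -1.44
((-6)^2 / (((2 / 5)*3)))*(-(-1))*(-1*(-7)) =210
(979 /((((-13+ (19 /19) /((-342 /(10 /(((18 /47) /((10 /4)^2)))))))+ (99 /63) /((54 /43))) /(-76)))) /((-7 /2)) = -1832124096 /1053673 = -1738.80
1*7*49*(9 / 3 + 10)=4459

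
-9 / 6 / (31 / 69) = -207 / 62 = -3.34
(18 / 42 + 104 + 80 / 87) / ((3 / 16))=1026512 / 1827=561.86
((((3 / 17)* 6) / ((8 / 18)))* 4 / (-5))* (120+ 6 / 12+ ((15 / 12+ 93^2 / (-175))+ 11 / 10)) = -4163319 / 29750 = -139.94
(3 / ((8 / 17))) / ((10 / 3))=153 / 80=1.91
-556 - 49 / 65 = -36189 / 65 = -556.75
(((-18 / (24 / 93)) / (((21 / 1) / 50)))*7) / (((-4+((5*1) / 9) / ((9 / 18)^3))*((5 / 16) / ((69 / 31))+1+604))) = -115506 / 26723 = -4.32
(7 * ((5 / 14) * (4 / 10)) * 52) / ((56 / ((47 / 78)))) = 47 / 84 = 0.56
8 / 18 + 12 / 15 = 56 / 45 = 1.24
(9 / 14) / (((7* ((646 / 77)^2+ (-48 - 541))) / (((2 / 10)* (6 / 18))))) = -121 / 10249550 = -0.00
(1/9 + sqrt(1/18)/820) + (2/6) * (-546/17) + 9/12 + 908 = 898.16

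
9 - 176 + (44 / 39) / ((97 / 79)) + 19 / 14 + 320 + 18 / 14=8291821 / 52962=156.56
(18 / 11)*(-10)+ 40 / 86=-7520 / 473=-15.90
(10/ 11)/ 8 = 5/ 44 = 0.11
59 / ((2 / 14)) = 413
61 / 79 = 0.77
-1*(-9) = 9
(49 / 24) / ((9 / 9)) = 2.04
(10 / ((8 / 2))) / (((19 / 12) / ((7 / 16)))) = 0.69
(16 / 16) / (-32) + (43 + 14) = 1823 / 32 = 56.97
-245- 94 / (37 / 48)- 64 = -15945 / 37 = -430.95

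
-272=-272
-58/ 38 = -29/ 19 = -1.53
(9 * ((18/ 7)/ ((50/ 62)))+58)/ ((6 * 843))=7586/ 442575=0.02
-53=-53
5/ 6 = 0.83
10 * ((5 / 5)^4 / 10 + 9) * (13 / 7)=169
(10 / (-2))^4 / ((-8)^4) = 625 / 4096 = 0.15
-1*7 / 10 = -7 / 10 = -0.70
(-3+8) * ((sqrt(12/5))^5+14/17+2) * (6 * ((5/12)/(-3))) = -48.95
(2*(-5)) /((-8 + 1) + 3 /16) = 160 /109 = 1.47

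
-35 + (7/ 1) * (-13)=-126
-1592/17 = -93.65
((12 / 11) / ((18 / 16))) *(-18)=-17.45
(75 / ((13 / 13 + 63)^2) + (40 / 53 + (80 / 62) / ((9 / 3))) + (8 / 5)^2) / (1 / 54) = 17094290859 / 84121600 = 203.21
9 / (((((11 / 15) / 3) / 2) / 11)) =810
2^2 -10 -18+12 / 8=-45 / 2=-22.50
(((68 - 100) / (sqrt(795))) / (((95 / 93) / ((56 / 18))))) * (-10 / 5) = 55552 * sqrt(795) / 226575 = 6.91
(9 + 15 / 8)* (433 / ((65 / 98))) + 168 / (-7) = 1839639 / 260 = 7075.53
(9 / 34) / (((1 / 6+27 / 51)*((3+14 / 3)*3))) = 0.02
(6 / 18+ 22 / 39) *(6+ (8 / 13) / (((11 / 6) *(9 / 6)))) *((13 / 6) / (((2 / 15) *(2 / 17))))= 1323875 / 1716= 771.49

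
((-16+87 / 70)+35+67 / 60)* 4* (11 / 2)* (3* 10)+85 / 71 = 7006946 / 497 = 14098.48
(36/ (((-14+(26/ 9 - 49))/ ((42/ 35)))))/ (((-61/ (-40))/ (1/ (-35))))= 15552/ 1155035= 0.01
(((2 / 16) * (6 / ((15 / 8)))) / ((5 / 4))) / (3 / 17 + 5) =17 / 275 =0.06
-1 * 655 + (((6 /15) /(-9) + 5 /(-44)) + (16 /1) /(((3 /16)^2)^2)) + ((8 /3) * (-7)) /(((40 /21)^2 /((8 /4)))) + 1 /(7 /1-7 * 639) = 111055428839 /9043650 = 12279.93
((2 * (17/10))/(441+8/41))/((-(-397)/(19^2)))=251617/35906665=0.01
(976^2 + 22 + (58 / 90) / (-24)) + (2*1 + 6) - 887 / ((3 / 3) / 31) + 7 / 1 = 999125251 / 1080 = 925115.97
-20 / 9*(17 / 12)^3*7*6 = -171955 / 648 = -265.36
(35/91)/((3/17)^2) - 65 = -6160/117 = -52.65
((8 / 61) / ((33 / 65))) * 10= 5200 / 2013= 2.58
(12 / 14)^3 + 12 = 4332 / 343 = 12.63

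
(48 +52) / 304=25 / 76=0.33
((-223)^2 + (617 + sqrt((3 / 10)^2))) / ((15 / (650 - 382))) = 22488014 / 25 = 899520.56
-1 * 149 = -149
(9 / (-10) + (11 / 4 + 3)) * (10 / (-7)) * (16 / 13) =-776 / 91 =-8.53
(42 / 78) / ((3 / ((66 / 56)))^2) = 121 / 1456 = 0.08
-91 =-91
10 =10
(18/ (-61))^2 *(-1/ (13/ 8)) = -2592/ 48373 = -0.05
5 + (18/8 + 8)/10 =241/40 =6.02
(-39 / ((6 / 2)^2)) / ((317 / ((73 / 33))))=-949 / 31383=-0.03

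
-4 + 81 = 77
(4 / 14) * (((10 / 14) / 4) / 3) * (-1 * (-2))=5 / 147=0.03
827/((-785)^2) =827/616225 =0.00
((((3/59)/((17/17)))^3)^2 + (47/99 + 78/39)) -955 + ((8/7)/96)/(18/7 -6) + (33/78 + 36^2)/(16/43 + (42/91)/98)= 3431468448006356436797/1379173871461354848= 2488.06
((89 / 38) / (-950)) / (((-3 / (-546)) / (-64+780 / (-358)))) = 47970377 / 1615475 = 29.69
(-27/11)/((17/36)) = -972/187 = -5.20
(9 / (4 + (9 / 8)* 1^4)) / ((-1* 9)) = -8 / 41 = -0.20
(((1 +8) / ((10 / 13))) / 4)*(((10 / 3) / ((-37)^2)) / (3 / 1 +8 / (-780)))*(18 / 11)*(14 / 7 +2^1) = 136890 / 8779397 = 0.02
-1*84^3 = -592704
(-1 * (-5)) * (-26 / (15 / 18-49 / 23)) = 17940 / 179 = 100.22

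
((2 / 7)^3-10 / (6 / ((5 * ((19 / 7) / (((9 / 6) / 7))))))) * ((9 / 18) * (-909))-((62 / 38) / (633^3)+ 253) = 47711.40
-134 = -134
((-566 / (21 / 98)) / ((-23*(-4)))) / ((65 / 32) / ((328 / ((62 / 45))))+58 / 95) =-2962942080 / 63888043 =-46.38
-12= -12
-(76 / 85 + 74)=-6366 / 85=-74.89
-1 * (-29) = 29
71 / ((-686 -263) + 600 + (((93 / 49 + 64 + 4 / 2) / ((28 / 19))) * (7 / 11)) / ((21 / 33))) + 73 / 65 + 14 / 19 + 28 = 3041266107 / 102656905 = 29.63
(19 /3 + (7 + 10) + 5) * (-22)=-1870 /3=-623.33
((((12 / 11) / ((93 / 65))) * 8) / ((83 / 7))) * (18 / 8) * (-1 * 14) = -458640 / 28303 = -16.20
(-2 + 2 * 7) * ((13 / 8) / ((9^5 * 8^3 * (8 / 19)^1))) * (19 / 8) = 4693 / 1289945088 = 0.00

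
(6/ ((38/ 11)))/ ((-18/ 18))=-33/ 19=-1.74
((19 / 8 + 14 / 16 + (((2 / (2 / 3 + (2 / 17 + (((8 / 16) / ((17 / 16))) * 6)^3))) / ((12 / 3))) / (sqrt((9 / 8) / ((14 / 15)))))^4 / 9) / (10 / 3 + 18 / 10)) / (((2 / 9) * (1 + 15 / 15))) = 116645959684408272168961 / 81884798640114185210880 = 1.42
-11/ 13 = -0.85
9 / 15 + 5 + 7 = 63 / 5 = 12.60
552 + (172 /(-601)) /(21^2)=146302460 /265041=552.00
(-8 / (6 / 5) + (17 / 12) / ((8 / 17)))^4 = 187388721 / 1048576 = 178.71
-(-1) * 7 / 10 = 7 / 10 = 0.70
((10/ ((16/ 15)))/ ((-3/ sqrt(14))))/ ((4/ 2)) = -5.85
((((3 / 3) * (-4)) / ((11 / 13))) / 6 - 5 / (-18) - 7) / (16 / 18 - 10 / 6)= 1487 / 154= 9.66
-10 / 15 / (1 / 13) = -26 / 3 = -8.67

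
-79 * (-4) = 316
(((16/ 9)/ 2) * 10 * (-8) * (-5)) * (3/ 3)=3200/ 9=355.56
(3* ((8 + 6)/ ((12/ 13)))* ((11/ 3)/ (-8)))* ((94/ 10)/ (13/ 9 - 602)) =3003/ 9200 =0.33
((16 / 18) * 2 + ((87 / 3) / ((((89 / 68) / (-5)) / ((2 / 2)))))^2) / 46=437551568 / 1639647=266.86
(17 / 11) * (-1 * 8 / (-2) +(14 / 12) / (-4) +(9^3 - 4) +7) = 300169 / 264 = 1137.00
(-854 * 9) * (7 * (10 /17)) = -538020 /17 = -31648.24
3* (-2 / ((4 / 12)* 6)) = -3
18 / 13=1.38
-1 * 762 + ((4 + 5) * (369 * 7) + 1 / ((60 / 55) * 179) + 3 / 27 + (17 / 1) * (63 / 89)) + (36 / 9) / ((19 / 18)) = 22500.94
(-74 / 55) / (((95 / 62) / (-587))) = 2693156 / 5225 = 515.44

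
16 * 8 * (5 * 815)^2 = 2125520000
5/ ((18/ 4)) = 10/ 9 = 1.11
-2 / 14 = -1 / 7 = -0.14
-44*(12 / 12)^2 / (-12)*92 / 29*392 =396704 / 87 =4559.82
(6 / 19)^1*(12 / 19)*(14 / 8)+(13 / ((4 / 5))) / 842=447833 / 1215848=0.37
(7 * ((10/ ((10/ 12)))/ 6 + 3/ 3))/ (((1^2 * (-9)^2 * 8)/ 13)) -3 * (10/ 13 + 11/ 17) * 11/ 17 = -1889177/ 811512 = -2.33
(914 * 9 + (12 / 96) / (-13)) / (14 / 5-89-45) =-4277515 / 68224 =-62.70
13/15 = 0.87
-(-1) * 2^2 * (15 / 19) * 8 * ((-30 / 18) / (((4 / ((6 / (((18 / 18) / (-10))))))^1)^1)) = 12000 / 19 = 631.58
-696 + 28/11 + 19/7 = -53187/77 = -690.74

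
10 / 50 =1 / 5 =0.20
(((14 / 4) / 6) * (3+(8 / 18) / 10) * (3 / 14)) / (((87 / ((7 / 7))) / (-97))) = -13289 / 31320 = -0.42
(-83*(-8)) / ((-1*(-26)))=332 / 13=25.54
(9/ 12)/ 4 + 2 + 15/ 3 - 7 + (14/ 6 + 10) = 601/ 48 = 12.52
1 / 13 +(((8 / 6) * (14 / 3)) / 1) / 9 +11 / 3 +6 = 10988 / 1053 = 10.43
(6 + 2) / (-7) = -8 / 7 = -1.14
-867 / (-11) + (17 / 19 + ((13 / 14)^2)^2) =645979809 / 8028944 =80.46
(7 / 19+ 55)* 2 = 2104 / 19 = 110.74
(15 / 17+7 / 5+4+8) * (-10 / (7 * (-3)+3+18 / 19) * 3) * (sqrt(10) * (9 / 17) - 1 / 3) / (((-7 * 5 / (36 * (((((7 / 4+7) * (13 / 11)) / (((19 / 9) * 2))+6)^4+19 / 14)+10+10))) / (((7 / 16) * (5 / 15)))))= 169942778533101309913 / 26432133107466240 - 169942778533101309913 * sqrt(10) / 16642454178775040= -25861.89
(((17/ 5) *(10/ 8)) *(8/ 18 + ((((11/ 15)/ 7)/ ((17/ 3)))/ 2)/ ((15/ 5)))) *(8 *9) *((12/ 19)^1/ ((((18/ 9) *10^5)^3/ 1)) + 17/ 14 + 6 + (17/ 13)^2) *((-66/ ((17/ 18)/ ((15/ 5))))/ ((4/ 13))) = -1713285817155000015156228087/ 2057510000000000000000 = -832698.66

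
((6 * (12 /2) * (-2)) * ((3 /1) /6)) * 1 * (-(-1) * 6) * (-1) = 216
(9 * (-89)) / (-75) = 267 / 25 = 10.68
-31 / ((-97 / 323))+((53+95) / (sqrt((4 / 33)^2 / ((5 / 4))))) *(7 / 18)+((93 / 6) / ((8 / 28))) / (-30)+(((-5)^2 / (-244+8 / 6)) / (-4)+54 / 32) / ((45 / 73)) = 147160569 / 1412320+2849 *sqrt(5) / 12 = 635.08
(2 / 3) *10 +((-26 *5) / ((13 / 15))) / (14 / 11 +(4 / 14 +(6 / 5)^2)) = -125135 / 2886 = -43.36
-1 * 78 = -78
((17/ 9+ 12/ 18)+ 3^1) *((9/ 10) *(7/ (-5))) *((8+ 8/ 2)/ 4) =-21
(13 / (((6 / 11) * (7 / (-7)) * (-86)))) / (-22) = -13 / 1032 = -0.01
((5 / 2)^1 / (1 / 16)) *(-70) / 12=-233.33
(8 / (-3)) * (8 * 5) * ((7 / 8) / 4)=-70 / 3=-23.33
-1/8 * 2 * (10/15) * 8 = -4/3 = -1.33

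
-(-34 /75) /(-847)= -34 /63525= -0.00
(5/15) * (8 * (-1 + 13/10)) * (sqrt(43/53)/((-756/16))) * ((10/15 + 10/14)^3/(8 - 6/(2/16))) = 0.00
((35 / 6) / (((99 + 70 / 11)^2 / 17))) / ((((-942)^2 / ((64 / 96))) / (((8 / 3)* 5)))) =719950 / 8045859608667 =0.00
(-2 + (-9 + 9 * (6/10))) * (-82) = 459.20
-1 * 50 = -50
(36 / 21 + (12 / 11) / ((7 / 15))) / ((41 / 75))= 23400 / 3157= 7.41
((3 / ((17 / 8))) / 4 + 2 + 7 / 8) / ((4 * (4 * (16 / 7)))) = 3073 / 34816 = 0.09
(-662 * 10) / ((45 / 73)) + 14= -96526 / 9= -10725.11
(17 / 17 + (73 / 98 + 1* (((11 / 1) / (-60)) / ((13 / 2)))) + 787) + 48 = 7994828 / 9555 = 836.72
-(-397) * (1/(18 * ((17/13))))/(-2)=-5161/612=-8.43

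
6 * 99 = 594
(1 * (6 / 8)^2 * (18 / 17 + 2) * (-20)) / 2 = -17.21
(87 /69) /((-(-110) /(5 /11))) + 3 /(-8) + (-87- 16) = -2301425 /22264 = -103.37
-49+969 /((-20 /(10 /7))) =-1655 /14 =-118.21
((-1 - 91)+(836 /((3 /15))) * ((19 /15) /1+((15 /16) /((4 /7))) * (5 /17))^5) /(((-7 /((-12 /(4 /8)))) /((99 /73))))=43526850894997001633958593 /136942397014671360000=317847.88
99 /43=2.30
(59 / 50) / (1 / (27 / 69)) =531 / 1150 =0.46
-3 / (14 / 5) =-15 / 14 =-1.07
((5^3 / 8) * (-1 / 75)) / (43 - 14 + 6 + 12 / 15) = -25 / 4296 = -0.01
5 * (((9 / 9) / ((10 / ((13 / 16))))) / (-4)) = -13 / 128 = -0.10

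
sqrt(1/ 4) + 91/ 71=253/ 142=1.78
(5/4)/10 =1/8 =0.12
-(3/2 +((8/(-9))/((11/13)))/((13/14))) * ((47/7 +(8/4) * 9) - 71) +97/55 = 659/35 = 18.83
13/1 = 13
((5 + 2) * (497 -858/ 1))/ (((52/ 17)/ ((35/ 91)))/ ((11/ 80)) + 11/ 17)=-472549/ 10937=-43.21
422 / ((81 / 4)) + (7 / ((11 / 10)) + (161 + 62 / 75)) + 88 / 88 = 4232914 / 22275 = 190.03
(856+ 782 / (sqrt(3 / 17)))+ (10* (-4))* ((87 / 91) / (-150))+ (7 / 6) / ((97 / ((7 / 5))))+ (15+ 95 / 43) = 9946180633 / 11386830+ 782* sqrt(51) / 3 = 2735.01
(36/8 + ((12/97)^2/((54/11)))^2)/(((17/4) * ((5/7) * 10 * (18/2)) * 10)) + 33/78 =0.42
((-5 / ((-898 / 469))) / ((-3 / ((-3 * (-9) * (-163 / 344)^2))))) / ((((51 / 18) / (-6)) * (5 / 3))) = 3027989223 / 451629344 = 6.70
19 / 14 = 1.36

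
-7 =-7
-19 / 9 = -2.11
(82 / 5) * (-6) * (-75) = 7380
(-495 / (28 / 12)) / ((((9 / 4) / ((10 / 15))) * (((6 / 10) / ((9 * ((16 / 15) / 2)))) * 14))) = -1760 / 49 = -35.92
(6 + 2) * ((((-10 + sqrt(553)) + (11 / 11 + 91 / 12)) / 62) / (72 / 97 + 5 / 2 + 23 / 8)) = 0.47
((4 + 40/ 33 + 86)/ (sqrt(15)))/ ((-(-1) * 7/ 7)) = 602 * sqrt(15)/ 99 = 23.55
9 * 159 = 1431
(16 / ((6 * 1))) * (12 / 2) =16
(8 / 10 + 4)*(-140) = -672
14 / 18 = 7 / 9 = 0.78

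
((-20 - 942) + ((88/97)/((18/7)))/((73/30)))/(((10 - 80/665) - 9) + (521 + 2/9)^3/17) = -5613093820089/48608540844158122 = -0.00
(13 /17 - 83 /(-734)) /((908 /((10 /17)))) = 54765 /96305204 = 0.00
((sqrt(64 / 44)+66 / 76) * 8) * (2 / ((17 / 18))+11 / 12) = 6809 / 323+4952 * sqrt(11) / 561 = 50.36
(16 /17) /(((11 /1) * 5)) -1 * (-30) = 28066 /935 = 30.02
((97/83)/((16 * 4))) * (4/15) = 97/19920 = 0.00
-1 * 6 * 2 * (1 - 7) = 72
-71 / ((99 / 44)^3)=-4544 / 729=-6.23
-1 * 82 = -82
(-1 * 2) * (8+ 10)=-36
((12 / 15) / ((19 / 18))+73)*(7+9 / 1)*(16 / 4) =448448 / 95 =4720.51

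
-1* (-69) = 69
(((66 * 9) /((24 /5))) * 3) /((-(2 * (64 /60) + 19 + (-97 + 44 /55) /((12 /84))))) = 0.57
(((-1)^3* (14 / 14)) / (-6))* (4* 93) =62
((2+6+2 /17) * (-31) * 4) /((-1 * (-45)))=-5704 /255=-22.37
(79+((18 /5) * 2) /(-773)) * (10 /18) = 305299 /6957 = 43.88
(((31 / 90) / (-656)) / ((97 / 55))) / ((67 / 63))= -2387 / 8526688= -0.00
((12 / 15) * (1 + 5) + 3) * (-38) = -1482 / 5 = -296.40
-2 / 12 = -1 / 6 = -0.17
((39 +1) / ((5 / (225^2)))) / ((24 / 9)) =151875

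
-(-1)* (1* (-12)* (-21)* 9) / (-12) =-189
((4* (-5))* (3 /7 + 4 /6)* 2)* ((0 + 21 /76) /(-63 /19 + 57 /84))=280 /61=4.59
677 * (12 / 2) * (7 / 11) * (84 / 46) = 1194228 / 253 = 4720.27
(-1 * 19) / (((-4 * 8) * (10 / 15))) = 57 / 64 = 0.89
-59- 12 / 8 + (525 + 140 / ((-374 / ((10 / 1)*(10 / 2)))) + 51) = 185797 / 374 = 496.78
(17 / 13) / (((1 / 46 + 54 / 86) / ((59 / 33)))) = 1983934 / 551265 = 3.60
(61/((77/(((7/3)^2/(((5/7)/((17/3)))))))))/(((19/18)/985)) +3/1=20022203/627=31933.34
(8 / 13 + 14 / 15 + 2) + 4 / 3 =952 / 195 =4.88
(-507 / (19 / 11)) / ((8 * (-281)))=5577 / 42712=0.13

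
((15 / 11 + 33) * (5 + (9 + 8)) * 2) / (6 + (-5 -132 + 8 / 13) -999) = -3276 / 2447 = -1.34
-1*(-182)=182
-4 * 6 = -24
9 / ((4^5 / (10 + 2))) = 0.11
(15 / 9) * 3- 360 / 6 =-55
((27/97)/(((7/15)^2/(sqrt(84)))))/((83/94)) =1142100 *sqrt(21)/394499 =13.27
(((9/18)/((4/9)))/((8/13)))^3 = 1601613/262144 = 6.11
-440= -440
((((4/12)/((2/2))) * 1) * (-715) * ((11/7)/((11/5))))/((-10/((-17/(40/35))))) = -12155/48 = -253.23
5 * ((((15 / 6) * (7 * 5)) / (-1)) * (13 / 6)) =-11375 / 12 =-947.92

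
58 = 58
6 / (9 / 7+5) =21 / 22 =0.95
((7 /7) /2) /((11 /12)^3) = 864 /1331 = 0.65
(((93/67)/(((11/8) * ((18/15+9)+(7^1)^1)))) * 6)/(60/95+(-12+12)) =17670/31691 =0.56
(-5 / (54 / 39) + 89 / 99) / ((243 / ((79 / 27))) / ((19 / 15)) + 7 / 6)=-268679 / 6610967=-0.04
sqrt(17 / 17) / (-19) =-1 / 19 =-0.05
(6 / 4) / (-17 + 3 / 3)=-3 / 32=-0.09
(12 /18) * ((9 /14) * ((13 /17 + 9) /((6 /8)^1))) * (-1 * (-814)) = 540496 /119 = 4541.98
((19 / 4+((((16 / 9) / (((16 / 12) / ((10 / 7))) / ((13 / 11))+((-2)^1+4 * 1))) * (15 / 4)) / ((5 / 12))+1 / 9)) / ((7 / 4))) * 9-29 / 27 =53.42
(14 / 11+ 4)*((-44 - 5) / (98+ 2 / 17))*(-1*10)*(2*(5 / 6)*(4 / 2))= 1207850 / 13761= 87.77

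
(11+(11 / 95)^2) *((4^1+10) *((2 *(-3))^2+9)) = 12523896 / 1805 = 6938.45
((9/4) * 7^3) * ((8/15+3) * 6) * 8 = 654444/5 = 130888.80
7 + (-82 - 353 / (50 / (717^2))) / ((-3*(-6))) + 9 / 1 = -181463117 / 900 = -201625.69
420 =420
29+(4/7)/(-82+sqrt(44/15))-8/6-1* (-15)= 42.66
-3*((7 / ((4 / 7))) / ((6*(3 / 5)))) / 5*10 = -245 / 12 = -20.42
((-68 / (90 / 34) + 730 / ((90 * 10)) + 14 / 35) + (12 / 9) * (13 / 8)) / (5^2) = -0.89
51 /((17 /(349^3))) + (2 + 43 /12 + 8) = 1530307927 /12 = 127525660.58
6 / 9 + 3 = 11 / 3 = 3.67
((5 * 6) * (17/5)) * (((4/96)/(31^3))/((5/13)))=221/595820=0.00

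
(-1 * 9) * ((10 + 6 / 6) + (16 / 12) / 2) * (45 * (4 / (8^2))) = -4725 / 16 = -295.31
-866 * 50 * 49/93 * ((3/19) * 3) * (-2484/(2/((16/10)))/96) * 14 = 1844605980/589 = 3131758.88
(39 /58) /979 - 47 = -2668715 /56782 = -47.00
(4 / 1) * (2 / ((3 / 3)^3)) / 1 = 8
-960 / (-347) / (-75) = -64 / 1735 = -0.04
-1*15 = -15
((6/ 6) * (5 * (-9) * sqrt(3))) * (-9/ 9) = 45 * sqrt(3) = 77.94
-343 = -343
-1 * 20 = -20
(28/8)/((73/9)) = 63/146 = 0.43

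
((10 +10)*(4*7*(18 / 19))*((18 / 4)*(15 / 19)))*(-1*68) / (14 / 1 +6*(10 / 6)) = -1927800 / 361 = -5340.17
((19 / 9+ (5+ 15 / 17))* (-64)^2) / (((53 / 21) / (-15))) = -175329280 / 901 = -194594.10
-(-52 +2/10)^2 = -67081/25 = -2683.24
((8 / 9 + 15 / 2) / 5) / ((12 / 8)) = 151 / 135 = 1.12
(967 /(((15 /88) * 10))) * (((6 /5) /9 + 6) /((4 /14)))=13700456 /1125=12178.18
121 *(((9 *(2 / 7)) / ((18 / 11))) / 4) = 1331 / 28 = 47.54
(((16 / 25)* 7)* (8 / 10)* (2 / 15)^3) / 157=3584 / 66234375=0.00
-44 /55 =-4 /5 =-0.80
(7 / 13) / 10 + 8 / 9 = 1103 / 1170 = 0.94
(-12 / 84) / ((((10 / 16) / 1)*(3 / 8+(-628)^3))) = 64 / 69348482455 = 0.00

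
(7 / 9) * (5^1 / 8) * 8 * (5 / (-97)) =-175 / 873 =-0.20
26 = 26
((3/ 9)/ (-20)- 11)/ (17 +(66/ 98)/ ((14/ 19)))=-226723/ 368670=-0.61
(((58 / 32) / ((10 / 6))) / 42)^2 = 841 / 1254400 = 0.00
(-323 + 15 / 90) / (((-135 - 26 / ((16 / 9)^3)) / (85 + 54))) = 275704832 / 857871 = 321.38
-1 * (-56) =56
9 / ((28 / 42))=27 / 2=13.50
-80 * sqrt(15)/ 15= -16 * sqrt(15)/ 3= -20.66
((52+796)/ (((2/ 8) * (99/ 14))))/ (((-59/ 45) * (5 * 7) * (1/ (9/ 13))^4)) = -44509824/ 18536089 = -2.40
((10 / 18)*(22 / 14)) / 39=0.02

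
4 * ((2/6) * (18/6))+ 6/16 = 35/8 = 4.38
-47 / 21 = -2.24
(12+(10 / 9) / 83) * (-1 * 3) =-8974 / 249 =-36.04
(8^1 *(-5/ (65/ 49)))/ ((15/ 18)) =-2352/ 65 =-36.18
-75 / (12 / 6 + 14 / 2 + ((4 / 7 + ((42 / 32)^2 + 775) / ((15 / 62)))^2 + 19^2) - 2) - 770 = -770.00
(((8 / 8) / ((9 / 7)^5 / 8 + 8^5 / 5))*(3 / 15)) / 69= 134456 / 304024312257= 0.00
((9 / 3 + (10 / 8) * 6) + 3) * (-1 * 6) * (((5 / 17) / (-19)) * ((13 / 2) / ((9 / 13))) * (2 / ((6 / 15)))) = 38025 / 646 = 58.86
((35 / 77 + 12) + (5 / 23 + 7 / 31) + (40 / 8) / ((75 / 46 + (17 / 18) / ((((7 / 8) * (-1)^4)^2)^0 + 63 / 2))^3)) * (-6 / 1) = -83.95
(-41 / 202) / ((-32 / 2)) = 0.01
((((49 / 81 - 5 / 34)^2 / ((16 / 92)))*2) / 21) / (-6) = -36572783 / 1911298032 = -0.02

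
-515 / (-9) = 515 / 9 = 57.22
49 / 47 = 1.04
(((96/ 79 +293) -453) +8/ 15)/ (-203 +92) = 187528/ 131535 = 1.43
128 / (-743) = -128 / 743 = -0.17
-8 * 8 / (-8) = 8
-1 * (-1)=1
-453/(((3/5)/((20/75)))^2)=-2416/27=-89.48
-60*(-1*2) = 120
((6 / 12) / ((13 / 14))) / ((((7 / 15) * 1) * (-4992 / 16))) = -5 / 1352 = -0.00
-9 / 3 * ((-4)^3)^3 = 786432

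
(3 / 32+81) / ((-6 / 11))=-9515 / 64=-148.67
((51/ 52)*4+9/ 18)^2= 13225/ 676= 19.56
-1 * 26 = -26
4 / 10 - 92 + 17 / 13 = -5869 / 65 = -90.29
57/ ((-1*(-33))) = 19/ 11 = 1.73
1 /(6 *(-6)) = -1 /36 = -0.03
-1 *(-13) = 13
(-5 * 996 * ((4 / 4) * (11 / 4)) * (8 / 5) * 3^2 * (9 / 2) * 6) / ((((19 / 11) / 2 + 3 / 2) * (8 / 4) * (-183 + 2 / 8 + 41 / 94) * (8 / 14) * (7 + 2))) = 178423938 / 148525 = 1201.31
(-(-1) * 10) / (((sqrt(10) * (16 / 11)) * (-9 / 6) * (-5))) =11 * sqrt(10) / 120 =0.29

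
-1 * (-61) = 61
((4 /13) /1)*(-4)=-1.23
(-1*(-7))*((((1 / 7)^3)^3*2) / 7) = 2 / 40353607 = 0.00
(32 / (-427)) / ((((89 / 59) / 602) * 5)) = -162368 / 27145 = -5.98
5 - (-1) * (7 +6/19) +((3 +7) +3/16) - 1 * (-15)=11401/304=37.50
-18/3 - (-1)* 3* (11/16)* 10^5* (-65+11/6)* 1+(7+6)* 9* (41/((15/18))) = -13022374.60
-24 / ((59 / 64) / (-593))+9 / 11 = 10019859 / 649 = 15438.92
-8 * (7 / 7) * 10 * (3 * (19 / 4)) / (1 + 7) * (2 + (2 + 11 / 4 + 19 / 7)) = -75525 / 56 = -1348.66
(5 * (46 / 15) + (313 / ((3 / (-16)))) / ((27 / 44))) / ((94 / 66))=-2410210 / 1269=-1899.30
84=84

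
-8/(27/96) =-256/9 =-28.44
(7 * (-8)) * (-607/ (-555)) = -33992/ 555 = -61.25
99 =99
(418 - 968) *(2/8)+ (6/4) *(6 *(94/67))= -16733/134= -124.87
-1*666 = -666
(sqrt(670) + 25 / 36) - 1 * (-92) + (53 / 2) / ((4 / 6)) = sqrt(670) + 1192 / 9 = 158.33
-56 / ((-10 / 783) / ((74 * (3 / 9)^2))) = 180264 / 5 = 36052.80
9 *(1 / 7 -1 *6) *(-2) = 738 / 7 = 105.43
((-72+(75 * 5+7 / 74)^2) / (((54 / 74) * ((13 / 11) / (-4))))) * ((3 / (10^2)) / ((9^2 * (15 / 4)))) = -64.42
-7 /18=-0.39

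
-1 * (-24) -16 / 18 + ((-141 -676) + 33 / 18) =-14257 / 18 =-792.06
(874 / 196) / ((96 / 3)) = 437 / 3136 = 0.14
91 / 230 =0.40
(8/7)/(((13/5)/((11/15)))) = 88/273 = 0.32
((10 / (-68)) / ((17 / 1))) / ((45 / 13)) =-13 / 5202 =-0.00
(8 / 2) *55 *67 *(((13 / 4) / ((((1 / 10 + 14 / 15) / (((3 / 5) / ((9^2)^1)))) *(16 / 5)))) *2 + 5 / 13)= 85363025 / 14508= 5883.86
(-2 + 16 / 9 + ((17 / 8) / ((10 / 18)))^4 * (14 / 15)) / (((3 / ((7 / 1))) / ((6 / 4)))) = 80463648307 / 115200000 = 698.47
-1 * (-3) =3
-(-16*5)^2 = -6400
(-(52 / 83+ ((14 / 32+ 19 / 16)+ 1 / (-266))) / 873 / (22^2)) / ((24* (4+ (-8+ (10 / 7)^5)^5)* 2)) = 38029449172736574957841703 / 11053875685373194185645249417320448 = 0.00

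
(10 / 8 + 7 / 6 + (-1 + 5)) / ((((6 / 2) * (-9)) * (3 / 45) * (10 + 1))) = -35 / 108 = -0.32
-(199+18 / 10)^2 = -1008016 / 25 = -40320.64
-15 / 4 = -3.75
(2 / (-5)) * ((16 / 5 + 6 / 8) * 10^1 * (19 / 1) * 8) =-12008 / 5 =-2401.60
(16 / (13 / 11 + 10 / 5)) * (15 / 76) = 132 / 133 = 0.99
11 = 11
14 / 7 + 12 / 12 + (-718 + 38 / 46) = -16426 / 23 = -714.17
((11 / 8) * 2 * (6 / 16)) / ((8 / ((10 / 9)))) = 0.14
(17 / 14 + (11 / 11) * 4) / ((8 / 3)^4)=5913 / 57344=0.10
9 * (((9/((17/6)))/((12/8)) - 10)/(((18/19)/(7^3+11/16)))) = -7000227/272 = -25736.13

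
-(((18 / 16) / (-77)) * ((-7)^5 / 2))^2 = -466948881 / 30976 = -15074.54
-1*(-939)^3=827936019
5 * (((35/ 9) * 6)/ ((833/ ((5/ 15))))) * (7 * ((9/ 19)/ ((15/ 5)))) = 50/ 969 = 0.05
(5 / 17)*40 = 200 / 17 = 11.76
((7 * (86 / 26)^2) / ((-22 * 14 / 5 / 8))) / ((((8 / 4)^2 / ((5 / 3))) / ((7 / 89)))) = -323575 / 992706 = -0.33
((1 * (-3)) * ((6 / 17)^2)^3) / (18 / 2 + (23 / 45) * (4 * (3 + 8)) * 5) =-1259712 / 26382362917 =-0.00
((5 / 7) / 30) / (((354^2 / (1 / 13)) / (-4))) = -1 / 17105634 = -0.00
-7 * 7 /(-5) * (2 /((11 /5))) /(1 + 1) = 49 /11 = 4.45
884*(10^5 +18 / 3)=88405304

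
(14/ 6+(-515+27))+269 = -650/ 3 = -216.67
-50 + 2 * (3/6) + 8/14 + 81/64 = -21129/448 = -47.16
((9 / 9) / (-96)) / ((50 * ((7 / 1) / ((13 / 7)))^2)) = -169 / 11524800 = -0.00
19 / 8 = 2.38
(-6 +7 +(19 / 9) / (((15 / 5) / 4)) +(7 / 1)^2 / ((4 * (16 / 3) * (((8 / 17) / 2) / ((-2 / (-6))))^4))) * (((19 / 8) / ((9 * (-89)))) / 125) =-109821539 / 354336768000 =-0.00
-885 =-885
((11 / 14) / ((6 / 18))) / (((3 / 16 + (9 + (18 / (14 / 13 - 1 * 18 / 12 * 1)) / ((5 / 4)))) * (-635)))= 968 / 6479921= 0.00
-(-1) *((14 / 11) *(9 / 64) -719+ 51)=-235073 / 352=-667.82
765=765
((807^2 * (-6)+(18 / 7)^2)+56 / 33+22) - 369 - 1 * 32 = -3907864.69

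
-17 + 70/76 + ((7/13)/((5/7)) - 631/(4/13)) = -2066.08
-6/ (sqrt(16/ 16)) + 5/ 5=-5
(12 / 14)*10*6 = 360 / 7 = 51.43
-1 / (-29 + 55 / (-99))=9 / 266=0.03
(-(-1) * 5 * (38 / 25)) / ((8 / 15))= 57 / 4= 14.25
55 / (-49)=-55 / 49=-1.12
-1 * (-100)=100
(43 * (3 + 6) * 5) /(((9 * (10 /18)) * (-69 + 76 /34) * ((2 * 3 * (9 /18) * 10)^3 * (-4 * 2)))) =731 /27240000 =0.00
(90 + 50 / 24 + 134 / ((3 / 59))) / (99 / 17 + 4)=556393 / 2004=277.64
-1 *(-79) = 79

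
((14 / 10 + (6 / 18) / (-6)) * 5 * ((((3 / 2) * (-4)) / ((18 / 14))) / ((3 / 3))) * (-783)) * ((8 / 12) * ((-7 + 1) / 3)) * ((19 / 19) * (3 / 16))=-24563 / 4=-6140.75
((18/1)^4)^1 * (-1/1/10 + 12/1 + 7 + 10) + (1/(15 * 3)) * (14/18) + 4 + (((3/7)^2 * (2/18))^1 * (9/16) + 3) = 963296439901/317520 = 3033813.43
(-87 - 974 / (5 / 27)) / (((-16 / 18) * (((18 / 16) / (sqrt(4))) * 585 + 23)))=481194 / 28165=17.08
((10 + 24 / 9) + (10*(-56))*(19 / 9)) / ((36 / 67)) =-352621 / 162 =-2176.67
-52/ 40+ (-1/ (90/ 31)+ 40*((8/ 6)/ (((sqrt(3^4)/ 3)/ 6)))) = 4726/ 45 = 105.02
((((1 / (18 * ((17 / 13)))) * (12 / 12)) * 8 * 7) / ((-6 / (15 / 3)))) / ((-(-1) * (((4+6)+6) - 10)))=-455 / 1377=-0.33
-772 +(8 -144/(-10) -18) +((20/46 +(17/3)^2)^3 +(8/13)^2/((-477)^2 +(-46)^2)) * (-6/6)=-12131300145655562951/344234770178715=-35241.36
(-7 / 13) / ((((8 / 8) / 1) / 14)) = -7.54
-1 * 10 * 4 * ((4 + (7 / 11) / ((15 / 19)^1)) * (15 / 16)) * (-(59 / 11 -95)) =-1954745 / 121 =-16154.92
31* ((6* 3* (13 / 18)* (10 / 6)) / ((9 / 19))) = 38285 / 27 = 1417.96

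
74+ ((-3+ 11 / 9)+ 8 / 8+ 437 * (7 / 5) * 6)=168481 / 45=3744.02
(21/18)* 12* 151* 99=209286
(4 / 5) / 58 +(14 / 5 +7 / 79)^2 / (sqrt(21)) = 2 / 145 +185983 *sqrt(21) / 468075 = 1.83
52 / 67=0.78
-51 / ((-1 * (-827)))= -51 / 827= -0.06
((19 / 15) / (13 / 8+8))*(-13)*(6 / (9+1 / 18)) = -71136 / 62755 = -1.13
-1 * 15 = -15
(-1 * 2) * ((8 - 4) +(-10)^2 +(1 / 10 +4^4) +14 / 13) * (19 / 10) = -1372.47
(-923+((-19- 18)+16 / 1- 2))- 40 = -986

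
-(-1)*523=523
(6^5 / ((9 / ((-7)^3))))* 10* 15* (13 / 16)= -36117900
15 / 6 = 5 / 2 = 2.50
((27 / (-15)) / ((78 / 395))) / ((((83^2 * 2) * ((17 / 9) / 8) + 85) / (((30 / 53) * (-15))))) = 0.02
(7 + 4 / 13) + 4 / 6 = 311 / 39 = 7.97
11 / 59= 0.19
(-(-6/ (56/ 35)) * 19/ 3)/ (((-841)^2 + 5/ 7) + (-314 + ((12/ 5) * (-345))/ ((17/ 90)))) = 11305/ 334430072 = 0.00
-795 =-795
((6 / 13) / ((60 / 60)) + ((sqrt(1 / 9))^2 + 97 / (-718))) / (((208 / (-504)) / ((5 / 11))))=-1286495 / 2669524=-0.48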